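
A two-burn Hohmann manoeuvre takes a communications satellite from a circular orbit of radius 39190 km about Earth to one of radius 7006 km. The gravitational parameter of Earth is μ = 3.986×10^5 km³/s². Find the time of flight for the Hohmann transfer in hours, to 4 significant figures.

Transfer-ellipse semi-major axis a_t = (r₁ + r₂)/2 = (39190 + 7006)/2 = 23098 km.
By Kepler's third law the transfer-orbit period is T = 2π√(a_t³/μ), so t = T/2 = 17468 s.
Converting: 17468 s ÷ 3600 s/hour = 4.852 hours.

t = 4.852 hours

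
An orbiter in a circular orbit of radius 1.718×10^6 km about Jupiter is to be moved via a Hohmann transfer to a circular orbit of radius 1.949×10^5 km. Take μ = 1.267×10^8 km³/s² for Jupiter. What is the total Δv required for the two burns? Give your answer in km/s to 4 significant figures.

Transfer-ellipse semi-major axis a_t = (r₁ + r₂)/2 = (1.718×10^6 + 1.949×10^5)/2 = 9.5645×10^5 km.
Circular speed at r₁: v₁ = √(μ/r₁) = √(1.267×10^8/1.718×10^6) = 8.588 km/s.
On the transfer ellipse at r₁, vis-viva gives v_a = √[μ(2/r₁ − 1/a_t)] = 3.877 km/s.
First burn Δv₁ = |v_a − v₁| = 4.711 km/s.
At r₂, v₂ = √(μ/r₂) = 25.4966 km/s.
Transfer-orbit speed at r₂: v_p = √[μ(2/r₂ − 1/a_t)] = 34.1714 km/s.
Second burn Δv₂ = |v₂ − v_p| = 8.675 km/s.
Total Δv = Δv₁ + Δv₂ = 13.39 km/s.

Δv = 13.39 km/s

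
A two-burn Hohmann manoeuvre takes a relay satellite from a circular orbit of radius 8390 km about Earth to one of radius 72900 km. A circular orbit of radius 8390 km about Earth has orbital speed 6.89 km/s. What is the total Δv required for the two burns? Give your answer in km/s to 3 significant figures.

Δv = 3.61 km/s

From the circular-orbit relation v² = μ/r at r = 8390 km: μ = v²r = (6.89)² × 8390 = 3.98291×10^5 km³/s².
Semi-major axis of the transfer orbit: a_t = (8390 + 72900)/2 = 40645 km.
Circular speed at r₁: v₁ = √(μ/r₁) = √(3.98291×10^5/8390) = 6.8900 km/s.
On the transfer ellipse at r₁, v² = μ(2/r − 1/a) gives v_p = √[μ(2/r₁ − 1/a_t)] = 9.2274 km/s.
First burn Δv₁ = |v_p − v₁| = 2.3374 km/s.
Circular speed at r₂: v₂ = √(μ/r₂) = 2.3374 km/s.
Transfer-orbit speed at r₂: v_a = √[μ(2/r₂ − 1/a_t)] = 1.0620 km/s.
Second burn Δv₂ = |v₂ − v_a| = 1.2754 km/s.
Total Δv = Δv₁ + Δv₂ = 3.613 km/s.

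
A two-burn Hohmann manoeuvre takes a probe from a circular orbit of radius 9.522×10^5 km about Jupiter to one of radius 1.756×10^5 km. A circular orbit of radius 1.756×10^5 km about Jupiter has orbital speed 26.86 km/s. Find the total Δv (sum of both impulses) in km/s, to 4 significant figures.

From the circular-orbit relation v² = μ/r at r = 1.756×10^5 km: μ = v²r = (26.86)² × 1.756×10^5 = 1.26688×10^8 km³/s².
The Hohmann ellipse has a_t = (r₁ + r₂)/2 = 5.639×10^5 km.
Circular speed at r₁: v₁ = √(μ/r₁) = √(1.26688×10^8/9.522×10^5) = 11.535 km/s.
On the transfer ellipse at r₁, vis-viva gives v_a = √[μ(2/r₁ − 1/a_t)] = 6.4367 km/s.
First burn Δv₁ = |v_a − v₁| = 5.098 km/s.
At r₂, v₂ = √(μ/r₂) = 26.860 km/s.
Transfer-orbit speed at r₂: v_p = √[μ(2/r₂ − 1/a_t)] = 34.904 km/s.
Second burn Δv₂ = |v₂ − v_p| = 8.044 km/s.
Total Δv = Δv₁ + Δv₂ = 13.14 km/s.

Δv = 13.14 km/s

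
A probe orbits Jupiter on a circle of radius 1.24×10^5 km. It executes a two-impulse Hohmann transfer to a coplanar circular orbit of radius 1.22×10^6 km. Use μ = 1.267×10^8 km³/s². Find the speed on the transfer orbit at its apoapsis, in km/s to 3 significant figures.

v = 4.38 km/s

Transfer-ellipse semi-major axis a_t = (r₁ + r₂)/2 = (1.240×10^5 + 1.220×10^6)/2 = 6.720×10^5 km.
At apoapsis, r = 1.220×10^6 km.
Vis-viva: v = √[μ(2/r − 1/a_t)] = √[1.267×10^8 × (2/1.220×10^6 − 1/6.720×10^5)] = 4.378 km/s.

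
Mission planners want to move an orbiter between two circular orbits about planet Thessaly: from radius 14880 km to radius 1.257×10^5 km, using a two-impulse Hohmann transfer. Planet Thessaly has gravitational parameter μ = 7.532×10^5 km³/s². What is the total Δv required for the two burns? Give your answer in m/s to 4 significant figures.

Δv = 3721 m/s

Transfer-ellipse semi-major axis a_t = (r₁ + r₂)/2 = (14880 + 1.257×10^5)/2 = 70290 km.
At r₁ the circular-orbit speed is v₁ = √(μ/r₁) = 7.11465 km/s.
Transfer-orbit speed at r₁ (vis-viva): v_p = √[μ(2/r₁ − 1/a_t)] = 9.51425 km/s.
First burn Δv₁ = |v_p − v₁| = 2.3996 km/s.
Circular speed at r₂: v₂ = √(μ/r₂) = 2.4479 km/s.
Transfer-orbit speed at r₂: v_a = √[μ(2/r₂ − 1/a_t)] = 1.1263 km/s.
Second burn Δv₂ = |v₂ − v_a| = 1.3216 km/s.
Δv = Δv₁ + Δv₂ = 2.3996 + 1.3216 = 3.721 km/s.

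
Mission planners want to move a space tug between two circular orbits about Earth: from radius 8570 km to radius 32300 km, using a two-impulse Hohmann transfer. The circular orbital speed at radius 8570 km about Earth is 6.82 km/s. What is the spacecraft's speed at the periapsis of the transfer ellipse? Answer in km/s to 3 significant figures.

v = 8.57 km/s

From the circular-orbit relation v² = μ/r at r = 8570 km: μ = v²r = (6.82)² × 8570 = 3.98611×10^5 km³/s².
Transfer-ellipse semi-major axis a_t = (r₁ + r₂)/2 = (8570 + 32300)/2 = 20435 km.
The periapsis of the transfer ellipse is at r = 8570 km.
Applying v² = μ(2/r − 1/a_t): v = 8.574 km/s.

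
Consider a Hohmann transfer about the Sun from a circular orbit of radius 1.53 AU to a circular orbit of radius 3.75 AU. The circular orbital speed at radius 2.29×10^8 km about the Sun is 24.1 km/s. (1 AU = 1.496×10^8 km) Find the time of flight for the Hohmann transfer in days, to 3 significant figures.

From the circular-orbit relation v² = μ/r at r = 2.29×10^8 km: μ = v²r = (24.1)² × 2.29×10^8 = 1.33005×10^11 km³/s².
In km: r₁ = 1.53 × 1.496×10^8 = 2.28888×10^8 km; r₂ = 3.75 × 1.496×10^8 = 5.610×10^8 km.
Transfer-ellipse semi-major axis a_t = (r₁ + r₂)/2 = (2.28888×10^8 + 5.610×10^8)/2 = 3.94944×10^8 km.
Half the transfer-orbit period gives t = π√(a_t³/μ) = 6.761×10^7 s.
Converting: 6.761×10^7 s ÷ 86400 s/day = 783 days.

t = 783 days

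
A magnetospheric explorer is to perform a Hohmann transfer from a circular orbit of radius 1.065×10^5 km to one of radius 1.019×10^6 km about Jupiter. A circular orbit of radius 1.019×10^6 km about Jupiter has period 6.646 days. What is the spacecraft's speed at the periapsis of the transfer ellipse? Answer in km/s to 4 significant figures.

From Kepler's third law T² = 4π²r³/μ at r = 1.019×10^6 km, T = 6.646 days = 6.646 × 86400 s = 5.742144×10^5 s: μ = 4π²r³/T² = 1.26688×10^8 km³/s².
The Hohmann ellipse has a_t = (r₁ + r₂)/2 = 5.6275×10^5 km.
At periapsis, r = 1.065×10^5 km.
Vis-viva: v = √[μ(2/r − 1/a_t)] = √[1.26688×10^8 × (2/1.065×10^5 − 1/5.6275×10^5)] = 46.41 km/s.

v = 46.41 km/s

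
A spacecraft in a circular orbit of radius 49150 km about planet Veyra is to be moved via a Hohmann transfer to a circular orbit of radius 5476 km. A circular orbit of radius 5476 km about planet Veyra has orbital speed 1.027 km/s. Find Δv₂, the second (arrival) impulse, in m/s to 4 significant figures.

Δv₂ = 350.7 m/s

From the circular-orbit relation v² = μ/r at r = 5476 km: μ = v²r = (1.027)² × 5476 = 5775.70 km³/s².
Transfer-ellipse semi-major axis a_t = (r₁ + r₂)/2 = (49150 + 5476)/2 = 27313 km.
On the circular orbit at r = 5476 km, v_c = √(μ/r) = 1.0270 km/s.
Transfer-orbit speed at the same r (vis-viva, a = a_t): v_t = √[μ(2/r − 1/a_t)] = 1.3777 km/s.
Δv₂ = |v_t − v_c| = |1.3777 − 1.0270| = 0.3507 km/s.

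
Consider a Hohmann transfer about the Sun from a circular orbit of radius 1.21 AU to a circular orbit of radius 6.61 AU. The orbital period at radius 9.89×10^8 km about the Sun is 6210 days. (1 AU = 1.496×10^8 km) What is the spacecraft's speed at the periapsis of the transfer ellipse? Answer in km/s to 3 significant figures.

From Kepler's third law T² = 4π²r³/μ at r = 9.89×10^8 km, T = 6210 days = 6210 × 86400 s = 5.36544×10^8 s: μ = 4π²r³/T² = 1.32659×10^11 km³/s².
In km: r₁ = 1.21 × 1.496×10^8 = 1.81016×10^8 km; r₂ = 6.61 × 1.496×10^8 = 9.88856×10^8 km.
The Hohmann ellipse has a_t = (r₁ + r₂)/2 = 5.84936×10^8 km.
The periapsis of the transfer ellipse is at r = 1.81016×10^8 km.
Vis-viva: v = √[μ(2/r − 1/a_t)] = √[1.32659×10^11 × (2/1.81016×10^8 − 1/5.84936×10^8)] = 35.20 km/s.

v = 35.2 km/s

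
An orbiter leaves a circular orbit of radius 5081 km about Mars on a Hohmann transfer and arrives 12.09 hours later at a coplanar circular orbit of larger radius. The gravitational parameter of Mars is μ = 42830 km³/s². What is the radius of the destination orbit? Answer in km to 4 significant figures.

Transfer time t = 12.09 hours = 43524 s, and t = π√(a_t³/μ).
So a_t = (μ t²/π²)^(1/3) = (42830 × (43524)² / π²)^(1/3) = 20182 km.
Since a_t = (r₁ + r₂)/2, r₂ = 2a_t − r₁ = 2×20182 − 5081 = 35283 km.

r₂ = 35280 km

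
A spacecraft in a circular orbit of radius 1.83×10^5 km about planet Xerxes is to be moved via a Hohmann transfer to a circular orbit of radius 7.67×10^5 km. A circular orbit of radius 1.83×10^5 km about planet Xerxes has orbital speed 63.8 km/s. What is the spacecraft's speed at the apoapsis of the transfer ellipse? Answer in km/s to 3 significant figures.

v = 19.3 km/s

From the circular-orbit relation v² = μ/r at r = 1.83×10^5 km: μ = v²r = (63.8)² × 1.83×10^5 = 7.44891×10^8 km³/s².
The Hohmann ellipse has a_t = (r₁ + r₂)/2 = 4.750×10^5 km.
At apoapsis, r = 7.670×10^5 km.
Vis-viva: v = √[μ(2/r − 1/a_t)] = √[7.44891×10^8 × (2/7.670×10^5 − 1/4.750×10^5)] = 19.34 km/s.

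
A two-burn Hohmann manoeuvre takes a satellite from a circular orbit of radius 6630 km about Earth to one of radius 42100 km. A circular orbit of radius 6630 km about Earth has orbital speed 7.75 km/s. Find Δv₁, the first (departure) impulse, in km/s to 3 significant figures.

Δv₁ = 2.44 km/s

From the circular-orbit relation v² = μ/r at r = 6630 km: μ = v²r = (7.75)² × 6630 = 3.98214×10^5 km³/s².
Semi-major axis of the transfer orbit: a_t = (6630 + 42100)/2 = 24365 km.
Circular speed at r = 6630 km: v_c = √(μ/r) = 7.7500 km/s.
Vis-viva on the transfer ellipse at r = 6630 km gives v_t = √[μ(2/r − 1/a_t)] = 10.187 km/s.
Δv₁ = |v_t − v_c| = |10.187 − 7.7500| = 2.437 km/s.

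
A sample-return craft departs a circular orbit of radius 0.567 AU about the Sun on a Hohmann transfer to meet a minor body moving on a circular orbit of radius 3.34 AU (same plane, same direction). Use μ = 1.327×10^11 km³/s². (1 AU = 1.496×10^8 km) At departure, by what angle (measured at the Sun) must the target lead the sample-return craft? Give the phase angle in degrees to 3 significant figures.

φ = 99.5°

In km: r₁ = 0.567 × 1.496×10^8 = 8.48232×10^7 km; r₂ = 3.34 × 1.496×10^8 = 4.99664×10^8 km.
Semi-major axis of the transfer orbit: a_t = (8.48232×10^7 + 4.99664×10^8)/2 = 2.922436×10^8 km.
Transfer time t = π√(a_t³/μ) = 4.3086×10^7 s.
Target angular speed ω₂ = √(μ/r₂³) = 3.2615×10^-8 rad/s.
Angle swept by the target during transfer: ω₂·t = 1.4052 rad = 80.51°.
Arrival is 180° from departure on the ellipse, so φ = 180° − 80.51° = 99.5°.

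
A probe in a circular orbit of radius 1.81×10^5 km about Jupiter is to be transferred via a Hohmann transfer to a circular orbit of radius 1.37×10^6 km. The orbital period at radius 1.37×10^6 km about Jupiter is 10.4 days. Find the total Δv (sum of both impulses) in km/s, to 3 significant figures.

From Kepler's third law T² = 4π²r³/μ at r = 1.37×10^6 km, T = 10.4 days = 10.4 × 86400 s = 8.9856×10^5 s: μ = 4π²r³/T² = 1.25727×10^8 km³/s².
The Hohmann ellipse has a_t = (r₁ + r₂)/2 = 7.755×10^5 km.
Circular speed at r₁: v₁ = √(μ/r₁) = √(1.25727×10^8/1.810×10^5) = 26.3557 km/s.
On the transfer ellipse at r₁, vis-viva equation gives v_p = √[μ(2/r₁ − 1/a_t)] = 35.0303 km/s.
First burn Δv₁ = |v_p − v₁| = 8.675 km/s.
At r₂, v₂ = √(μ/r₂) = 9.580 km/s.
Transfer-orbit speed at r₂: v_a = √[μ(2/r₂ − 1/a_t)] = 4.628 km/s.
Second burn Δv₂ = |v₂ − v_a| = 4.952 km/s.
Total Δv = Δv₁ + Δv₂ = 13.63 km/s.

Δv = 13.6 km/s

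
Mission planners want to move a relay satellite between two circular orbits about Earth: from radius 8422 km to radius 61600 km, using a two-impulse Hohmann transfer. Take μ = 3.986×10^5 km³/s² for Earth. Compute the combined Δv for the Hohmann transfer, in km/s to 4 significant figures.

Transfer-ellipse semi-major axis a_t = (r₁ + r₂)/2 = (8422 + 61600)/2 = 35011 km.
At r₁ the circular-orbit speed is v₁ = √(μ/r₁) = 6.8796 km/s.
Transfer-orbit speed at r₁ (vis-viva): v_p = √[μ(2/r₁ − 1/a_t)] = 9.1253 km/s.
First burn Δv₁ = |v_p − v₁| = 2.246 km/s.
At r₂, v₂ = √(μ/r₂) = 2.544 km/s.
Transfer-orbit speed at r₂: v_a = √[μ(2/r₂ − 1/a_t)] = 1.248 km/s.
Second burn Δv₂ = |v₂ − v_a| = 1.296 km/s.
Δv = Δv₁ + Δv₂ = 2.246 + 1.296 = 3.542 km/s.

Δv = 3.542 km/s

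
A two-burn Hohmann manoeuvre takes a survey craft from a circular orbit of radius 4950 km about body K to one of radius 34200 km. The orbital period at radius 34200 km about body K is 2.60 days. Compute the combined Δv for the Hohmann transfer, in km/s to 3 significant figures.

Δv = 1.28 km/s

From Kepler's third law T² = 4π²r³/μ at r = 34200 km, T = 2.60 days = 2.60 × 86400 s = 2.2464×10^5 s: μ = 4π²r³/T² = 31294.2 km³/s².
Semi-major axis of the transfer orbit: a_t = (4950 + 34200)/2 = 19575 km.
At r₁ the circular-orbit speed is v₁ = √(μ/r₁) = 2.5144 km/s.
On the transfer ellipse at r₁, vis-viva equation gives v_p = √[μ(2/r₁ − 1/a_t)] = 3.3235 km/s.
First burn Δv₁ = |v_p − v₁| = 0.8091 km/s.
Circular speed at r₂: v₂ = √(μ/r₂) = 0.95657 km/s.
Transfer-orbit speed at r₂: v_a = √[μ(2/r₂ − 1/a_t)] = 0.48103 km/s.
Second burn Δv₂ = |v₂ − v_a| = 0.4755 km/s.
Total Δv = Δv₁ + Δv₂ = 1.285 km/s.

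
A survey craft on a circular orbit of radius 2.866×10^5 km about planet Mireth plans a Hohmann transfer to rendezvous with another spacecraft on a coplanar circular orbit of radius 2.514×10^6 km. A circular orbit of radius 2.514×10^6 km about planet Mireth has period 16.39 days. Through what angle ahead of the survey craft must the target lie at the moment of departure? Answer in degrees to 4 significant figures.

From Kepler's third law T² = 4π²r³/μ at r = 2.514×10^6 km, T = 16.39 days = 16.39 × 86400 s = 1.416096×10^6 s: μ = 4π²r³/T² = 3.12802×10^8 km³/s².
Transfer-ellipse semi-major axis a_t = (r₁ + r₂)/2 = (2.866×10^5 + 2.514×10^6)/2 = 1.4003×10^6 km.
The half-period of the transfer ellipse is t = π√(a_t³/μ) = 2.943×10^5 s.
Target angular speed ω₂ = √(μ/r₂³) = 4.437×10^-6 rad/s.
Angle swept by the target during transfer: ω₂·t = 1.306 rad = 74.83°.
Arrival is 180° from departure on the ellipse, so φ = 180° − 74.83° = 105.2°.

φ = 105.2°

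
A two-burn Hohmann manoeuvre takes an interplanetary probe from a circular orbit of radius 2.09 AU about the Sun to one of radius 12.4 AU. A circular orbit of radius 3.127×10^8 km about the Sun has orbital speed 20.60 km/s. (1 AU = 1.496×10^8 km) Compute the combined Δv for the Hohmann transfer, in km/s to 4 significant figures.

From the circular-orbit relation v² = μ/r at r = 3.127×10^8 km: μ = v²r = (20.60)² × 3.127×10^8 = 1.32697×10^11 km³/s².
In km: r₁ = 2.09 × 1.496×10^8 = 3.12664×10^8 km; r₂ = 12.4 × 1.496×10^8 = 1.85504×10^9 km.
Transfer-ellipse semi-major axis a_t = (r₁ + r₂)/2 = (3.12664×10^8 + 1.85504×10^9)/2 = 1.083852×10^9 km.
Circular speed at r₁: v₁ = √(μ/r₁) = √(1.32697×10^11/3.12664×10^8) = 20.6012 km/s.
Transfer-orbit speed at r₁ (vis-viva): v_p = √[μ(2/r₁ − 1/a_t)] = 26.9516 km/s.
First burn Δv₁ = |v_p − v₁| = 6.3504 km/s.
At r₂, v₂ = √(μ/r₂) = 8.4577 km/s.
Transfer-orbit speed at r₂: v_a = √[μ(2/r₂ − 1/a_t)] = 4.5426 km/s.
Second burn Δv₂ = |v₂ − v_a| = 3.9151 km/s.
Total Δv = Δv₁ + Δv₂ = 10.27 km/s.

Δv = 10.27 km/s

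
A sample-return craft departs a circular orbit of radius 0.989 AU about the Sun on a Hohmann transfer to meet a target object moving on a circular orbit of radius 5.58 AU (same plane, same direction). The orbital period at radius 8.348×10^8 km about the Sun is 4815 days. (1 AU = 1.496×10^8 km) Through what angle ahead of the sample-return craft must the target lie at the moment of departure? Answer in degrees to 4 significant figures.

From Kepler's third law T² = 4π²r³/μ at r = 8.348×10^8 km, T = 4815 days = 4815 × 86400 s = 4.16016×10^8 s: μ = 4π²r³/T² = 1.32705×10^11 km³/s².
In km: r₁ = 0.989 × 1.496×10^8 = 1.479544×10^8 km; r₂ = 5.58 × 1.496×10^8 = 8.34768×10^8 km.
Transfer-ellipse semi-major axis a_t = (r₁ + r₂)/2 = (1.479544×10^8 + 8.34768×10^8)/2 = 4.913612×10^8 km.
The half-period of the transfer ellipse is t = π√(a_t³/μ) = 9.3931×10^7 s.
The target's mean motion on its circular orbit is ω₂ = √(μ/r₂³) = 1.5104×10^-8 rad/s.
Angle swept by the target during transfer: ω₂·t = 1.4187 rad = 81.29°.
Arrival is 180° from departure on the ellipse, so φ = 180° − 81.29° = 98.71°.

φ = 98.71°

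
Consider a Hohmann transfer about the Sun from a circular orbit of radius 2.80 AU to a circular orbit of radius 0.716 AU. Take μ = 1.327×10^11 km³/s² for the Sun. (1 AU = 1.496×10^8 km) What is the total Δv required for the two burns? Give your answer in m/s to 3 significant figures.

In km: r₁ = 2.80 × 1.496×10^8 = 4.1888×10^8 km; r₂ = 0.716 × 1.496×10^8 = 1.071136×10^8 km.
Transfer-ellipse semi-major axis a_t = (r₁ + r₂)/2 = (4.1888×10^8 + 1.071136×10^8)/2 = 2.629968×10^8 km.
At r₁ the circular-orbit speed is v₁ = √(μ/r₁) = 17.80 km/s.
On the transfer ellipse at r₁, vis-viva gives v_a = √[μ(2/r₁ − 1/a_t)] = 11.36 km/s.
First burn Δv₁ = |v_a − v₁| = 6.440 km/s.
At r₂, v₂ = √(μ/r₂) = 35.1976 km/s.
Transfer-orbit speed at r₂: v_p = √[μ(2/r₂ − 1/a_t)] = 44.4204 km/s.
Second burn Δv₂ = |v₂ − v_p| = 9.223 km/s.
Total Δv = Δv₁ + Δv₂ = 15.66 km/s.

Δv = 15700 m/s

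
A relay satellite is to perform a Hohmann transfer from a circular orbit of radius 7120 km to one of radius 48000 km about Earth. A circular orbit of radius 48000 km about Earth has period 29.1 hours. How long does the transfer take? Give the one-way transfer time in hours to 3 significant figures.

From Kepler's third law T² = 4π²r³/μ at r = 48000 km, T = 29.1 hours = 29.1 × 3600 s = 1.0476×10^5 s: μ = 4π²r³/T² = 3.97825×10^5 km³/s².
The Hohmann ellipse has a_t = (r₁ + r₂)/2 = 27560 km.
Half the transfer-orbit period gives t = π√(a_t³/μ) = 22790 s.
Converting: 22790 s ÷ 3600 s/hour = 6.33 hours.

t = 6.33 hours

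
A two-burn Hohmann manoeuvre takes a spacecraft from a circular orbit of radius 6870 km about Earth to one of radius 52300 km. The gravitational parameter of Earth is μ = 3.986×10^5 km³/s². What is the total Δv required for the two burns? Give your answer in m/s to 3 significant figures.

The Hohmann ellipse has a_t = (r₁ + r₂)/2 = 29585 km.
Circular speed at r₁: v₁ = √(μ/r₁) = √(3.986×10^5/6870) = 7.61711 km/s.
Transfer-orbit speed at r₁ (vis-viva): v_p = √[μ(2/r₁ − 1/a_t)] = 10.1276 km/s.
First burn Δv₁ = |v_p − v₁| = 2.5105 km/s.
Circular speed at r₂: v₂ = √(μ/r₂) = 2.7607 km/s.
Transfer-orbit speed at r₂: v_a = √[μ(2/r₂ − 1/a_t)] = 1.3303 km/s.
Second burn Δv₂ = |v₂ − v_a| = 1.4304 km/s.
Total Δv = Δv₁ + Δv₂ = 3.941 km/s.

Δv = 3940 m/s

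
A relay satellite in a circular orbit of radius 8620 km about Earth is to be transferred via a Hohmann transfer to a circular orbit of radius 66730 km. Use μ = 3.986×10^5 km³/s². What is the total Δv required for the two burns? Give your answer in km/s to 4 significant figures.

Δv = 3.525 km/s

Semi-major axis of the transfer orbit: a_t = (8620 + 66730)/2 = 37675 km.
At r₁ the circular-orbit speed is v₁ = √(μ/r₁) = 6.800 km/s.
Transfer-orbit speed at r₁ (v² = μ(2/r − 1/a)): v_p = √[μ(2/r₁ − 1/a_t)] = 9.050 km/s.
First burn Δv₁ = |v_p − v₁| = 2.250 km/s.
At r₂, v₂ = √(μ/r₂) = 2.444 km/s.
Transfer-orbit speed at r₂: v_a = √[μ(2/r₂ − 1/a_t)] = 1.169 km/s.
Second burn Δv₂ = |v₂ − v_a| = 1.275 km/s.
Total Δv = Δv₁ + Δv₂ = 3.525 km/s.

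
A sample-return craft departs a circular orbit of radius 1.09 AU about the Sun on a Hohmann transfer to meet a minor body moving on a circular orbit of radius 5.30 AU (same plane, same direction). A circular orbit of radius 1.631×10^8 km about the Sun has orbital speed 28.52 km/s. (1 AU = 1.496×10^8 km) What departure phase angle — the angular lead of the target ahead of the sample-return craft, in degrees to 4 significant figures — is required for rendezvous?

From the circular-orbit relation v² = μ/r at r = 1.631×10^8 km: μ = v²r = (28.52)² × 1.631×10^8 = 1.32664×10^11 km³/s².
In km: r₁ = 1.09 × 1.496×10^8 = 1.63064×10^8 km; r₂ = 5.30 × 1.496×10^8 = 7.9288×10^8 km.
Semi-major axis of the transfer orbit: a_t = (1.63064×10^8 + 7.9288×10^8)/2 = 4.77972×10^8 km.
The half-period of the transfer ellipse is t = π√(a_t³/μ) = 9.0132×10^7 s.
Target angular speed ω₂ = √(μ/r₂³) = 1.6314×10^-8 rad/s.
Angle swept by the target during transfer: ω₂·t = 1.4704 rad = 84.25°.
Arrival is 180° from departure on the ellipse, so φ = 180° − 84.25° = 95.75°.

φ = 95.75°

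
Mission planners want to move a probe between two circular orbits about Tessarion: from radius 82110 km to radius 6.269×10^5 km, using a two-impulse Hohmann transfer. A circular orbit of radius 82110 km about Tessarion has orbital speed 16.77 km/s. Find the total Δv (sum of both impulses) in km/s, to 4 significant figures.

Δv = 8.679 km/s

From the circular-orbit relation v² = μ/r at r = 82110 km: μ = v²r = (16.77)² × 82110 = 2.30920×10^7 km³/s².
The Hohmann ellipse has a_t = (r₁ + r₂)/2 = 3.54505×10^5 km.
At r₁ the circular-orbit speed is v₁ = √(μ/r₁) = 16.770 km/s.
Transfer-orbit speed at r₁ (v² = μ(2/r − 1/a)): v_p = √[μ(2/r₁ − 1/a_t)] = 22.301 km/s.
First burn Δv₁ = |v_p − v₁| = 5.531 km/s.
Circular speed at r₂: v₂ = √(μ/r₂) = 6.069 km/s.
Transfer-orbit speed at r₂: v_a = √[μ(2/r₂ − 1/a_t)] = 2.921 km/s.
Second burn Δv₂ = |v₂ − v_a| = 3.148 km/s.
Total Δv = Δv₁ + Δv₂ = 8.679 km/s.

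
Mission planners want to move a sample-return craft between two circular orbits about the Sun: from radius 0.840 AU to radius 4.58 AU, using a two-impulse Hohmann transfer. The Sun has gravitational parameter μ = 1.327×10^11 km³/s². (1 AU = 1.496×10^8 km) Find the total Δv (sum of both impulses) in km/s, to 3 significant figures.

Δv = 15.9 km/s

In km: r₁ = 0.840 × 1.496×10^8 = 1.25664×10^8 km; r₂ = 4.58 × 1.496×10^8 = 6.85168×10^8 km.
Transfer-ellipse semi-major axis a_t = (r₁ + r₂)/2 = (1.25664×10^8 + 6.85168×10^8)/2 = 4.05416×10^8 km.
At r₁ the circular-orbit speed is v₁ = √(μ/r₁) = 32.496 km/s.
Transfer-orbit speed at r₁ (v² = μ(2/r − 1/a)): v_p = √[μ(2/r₁ − 1/a_t)] = 42.245 km/s.
First burn Δv₁ = |v_p − v₁| = 9.749 km/s.
At r₂, v₂ = √(μ/r₂) = 13.917 km/s.
Transfer-orbit speed at r₂: v_a = √[μ(2/r₂ − 1/a_t)] = 7.7480 km/s.
Second burn Δv₂ = |v₂ − v_a| = 6.169 km/s.
Total Δv = Δv₁ + Δv₂ = 15.92 km/s.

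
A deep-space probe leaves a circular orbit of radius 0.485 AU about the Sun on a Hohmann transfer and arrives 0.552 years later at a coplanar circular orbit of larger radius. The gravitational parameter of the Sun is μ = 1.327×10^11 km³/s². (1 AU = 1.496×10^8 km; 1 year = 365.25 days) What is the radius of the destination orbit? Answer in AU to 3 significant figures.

In km: r₁ = 0.485 × 1.496×10^8 = 7.2556×10^7 km.
Transfer time t = 0.552 years × 365.25 × 86400 s = 1.74197952×10^7 s, and t = π√(a_t³/μ).
So a_t = (μ t²/π²)^(1/3) = (1.327×10^11 × (1.74197952×10^7)² / π²)^(1/3) = 1.5979×10^8 km.
Since a_t = (r₁ + r₂)/2, r₂ = 2a_t − r₁ = 2×1.5979×10^8 − 7.2556×10^7 = 2.47024×10^8 km.
In AU: r₂ = 2.47024×10^8 / 1.496×10^8 = 1.65 AU.

r₂ = 1.65 AU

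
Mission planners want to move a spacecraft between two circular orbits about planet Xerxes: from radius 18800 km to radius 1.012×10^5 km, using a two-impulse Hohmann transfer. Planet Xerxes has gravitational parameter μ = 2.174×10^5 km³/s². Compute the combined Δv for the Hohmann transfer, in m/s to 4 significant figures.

Δv = 1661 m/s

Transfer-ellipse semi-major axis a_t = (r₁ + r₂)/2 = (18800 + 1.012×10^5)/2 = 60000 km.
At r₁ the circular-orbit speed is v₁ = √(μ/r₁) = 3.4006 km/s.
Transfer-orbit speed at r₁ (v² = μ(2/r − 1/a)): v_p = √[μ(2/r₁ − 1/a_t)] = 4.4164 km/s.
First burn Δv₁ = |v_p − v₁| = 1.016 km/s.
Circular speed at r₂: v₂ = √(μ/r₂) = 1.46568 km/s.
Transfer-orbit speed at r₂: v_a = √[μ(2/r₂ − 1/a_t)] = 0.820432 km/s.
Second burn Δv₂ = |v₂ − v_a| = 0.6452 km/s.
Total Δv = Δv₁ + Δv₂ = 1.661 km/s.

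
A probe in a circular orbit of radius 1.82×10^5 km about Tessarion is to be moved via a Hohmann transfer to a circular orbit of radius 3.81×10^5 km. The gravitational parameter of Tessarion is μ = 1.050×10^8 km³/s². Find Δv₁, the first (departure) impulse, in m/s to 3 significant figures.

Δv₁ = 3920 m/s

The Hohmann ellipse has a_t = (r₁ + r₂)/2 = 2.815×10^5 km.
On the circular orbit at r = 1.820×10^5 km, v_c = √(μ/r) = 24.0192 km/s.
Transfer-orbit speed at the same r (vis-viva, a = a_t): v_t = √[μ(2/r − 1/a_t)] = 27.9436 km/s.
Δv₁ = |v_t − v_c| = |27.9436 − 24.0192| = 3.924 km/s.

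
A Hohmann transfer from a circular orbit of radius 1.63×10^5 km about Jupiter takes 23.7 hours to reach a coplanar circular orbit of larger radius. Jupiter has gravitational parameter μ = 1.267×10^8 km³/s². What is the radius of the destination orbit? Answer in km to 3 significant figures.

Transfer time t = 23.7 hours = 85320 s, and t = π√(a_t³/μ).
So a_t = (μ t²/π²)^(1/3) = (1.267×10^8 × (85320)² / π²)^(1/3) = 4.5379×10^5 km.
Since a_t = (r₁ + r₂)/2, r₂ = 2a_t − r₁ = 2×4.5379×10^5 − 1.630×10^5 = 7.4458×10^5 km.

r₂ = 7.45×10^5 km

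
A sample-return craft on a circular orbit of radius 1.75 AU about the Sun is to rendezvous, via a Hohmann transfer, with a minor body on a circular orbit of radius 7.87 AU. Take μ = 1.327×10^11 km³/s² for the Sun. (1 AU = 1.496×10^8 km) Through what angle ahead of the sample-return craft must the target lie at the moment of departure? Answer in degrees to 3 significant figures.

In km: r₁ = 1.75 × 1.496×10^8 = 2.618×10^8 km; r₂ = 7.87 × 1.496×10^8 = 1.177352×10^9 km.
Transfer-ellipse semi-major axis a_t = (r₁ + r₂)/2 = (2.618×10^8 + 1.177352×10^9)/2 = 7.19576×10^8 km.
Transfer time t = π√(a_t³/μ) = 1.6647×10^8 s.
The target's mean motion on its circular orbit is ω₂ = √(μ/r₂³) = 9.0173×10^-9 rad/s.
Angle swept by the target during transfer: ω₂·t = 1.5011 rad = 86.01°.
Arrival is 180° from departure on the ellipse, so φ = 180° − 86.01° = 94.0°.

φ = 94.0°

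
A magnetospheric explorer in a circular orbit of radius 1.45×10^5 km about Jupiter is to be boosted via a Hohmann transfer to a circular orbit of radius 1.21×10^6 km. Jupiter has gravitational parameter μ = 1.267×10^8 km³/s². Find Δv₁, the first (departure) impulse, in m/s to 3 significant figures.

Transfer-ellipse semi-major axis a_t = (r₁ + r₂)/2 = (1.450×10^5 + 1.210×10^6)/2 = 6.775×10^5 km.
On the circular orbit at r = 1.450×10^5 km, v_c = √(μ/r) = 29.560 km/s.
Transfer-orbit speed at the same r (vis-viva, a = a_t): v_t = √[μ(2/r − 1/a_t)] = 39.504 km/s.
Δv₁ = |v_t − v_c| = |39.504 − 29.560| = 9.944 km/s.

Δv₁ = 9940 m/s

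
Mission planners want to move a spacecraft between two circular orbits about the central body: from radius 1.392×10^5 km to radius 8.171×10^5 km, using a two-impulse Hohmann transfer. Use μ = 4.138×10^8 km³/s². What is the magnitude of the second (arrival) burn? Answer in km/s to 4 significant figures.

Δv₂ = 10.36 km/s

Transfer-ellipse semi-major axis a_t = (r₁ + r₂)/2 = (1.392×10^5 + 8.171×10^5)/2 = 4.7815×10^5 km.
Circular speed at r = 8.171×10^5 km: v_c = √(μ/r) = 22.50 km/s.
Vis-viva on the transfer ellipse at r = 8.171×10^5 km gives v_t = √[μ(2/r − 1/a_t)] = 12.14 km/s.
Δv₂ = |v_t − v_c| = |12.14 − 22.50| = 10.36 km/s.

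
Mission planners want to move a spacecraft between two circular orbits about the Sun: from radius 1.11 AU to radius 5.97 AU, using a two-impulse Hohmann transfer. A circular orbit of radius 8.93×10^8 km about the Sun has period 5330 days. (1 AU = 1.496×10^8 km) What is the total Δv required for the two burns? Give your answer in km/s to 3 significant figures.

From Kepler's third law T² = 4π²r³/μ at r = 8.93×10^8 km, T = 5330 days = 5330 × 86400 s = 4.60512×10^8 s: μ = 4π²r³/T² = 1.32566×10^11 km³/s².
In km: r₁ = 1.11 × 1.496×10^8 = 1.66056×10^8 km; r₂ = 5.97 × 1.496×10^8 = 8.93112×10^8 km.
Transfer-ellipse semi-major axis a_t = (r₁ + r₂)/2 = (1.66056×10^8 + 8.93112×10^8)/2 = 5.29584×10^8 km.
At r₁ the circular-orbit speed is v₁ = √(μ/r₁) = 28.2546 km/s.
On the transfer ellipse at r₁, vis-viva equation gives v_p = √[μ(2/r₁ − 1/a_t)] = 36.6923 km/s.
First burn Δv₁ = |v_p − v₁| = 8.438 km/s.
At r₂, v₂ = √(μ/r₂) = 12.183 km/s.
Transfer-orbit speed at r₂: v_a = √[μ(2/r₂ − 1/a_t)] = 6.8222 km/s.
Second burn Δv₂ = |v₂ − v_a| = 5.361 km/s.
Δv = Δv₁ + Δv₂ = 8.438 + 5.361 = 13.80 km/s.

Δv = 13.8 km/s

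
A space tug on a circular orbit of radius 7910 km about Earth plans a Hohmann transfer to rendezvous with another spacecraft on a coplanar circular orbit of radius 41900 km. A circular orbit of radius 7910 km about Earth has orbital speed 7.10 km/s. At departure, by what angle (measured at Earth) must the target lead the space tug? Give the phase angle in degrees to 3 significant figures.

φ = 97.5°

From the circular-orbit relation v² = μ/r at r = 7910 km: μ = v²r = (7.10)² × 7910 = 3.98743×10^5 km³/s².
Semi-major axis of the transfer orbit: a_t = (7910 + 41900)/2 = 24905 km.
Transfer time t = π√(a_t³/μ) = 19554 s.
Target angular speed ω₂ = √(μ/r₂³) = 7.3625×10^-5 rad/s.
Angle swept by the target during transfer: ω₂·t = 1.4397 rad = 82.49°.
The space tug traverses 180° on the transfer ellipse, so the target must lead by 180° − 82.49° = 97.5°.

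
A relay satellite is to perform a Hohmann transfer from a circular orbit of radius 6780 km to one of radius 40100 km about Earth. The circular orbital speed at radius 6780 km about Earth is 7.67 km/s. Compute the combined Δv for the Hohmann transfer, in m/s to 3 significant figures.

Δv = 3820 m/s

From the circular-orbit relation v² = μ/r at r = 6780 km: μ = v²r = (7.67)² × 6780 = 3.98860×10^5 km³/s².
Semi-major axis of the transfer orbit: a_t = (6780 + 40100)/2 = 23440 km.
Circular speed at r₁: v₁ = √(μ/r₁) = √(3.98860×10^5/6780) = 7.6700 km/s.
On the transfer ellipse at r₁, vis-viva gives v_p = √[μ(2/r₁ − 1/a_t)] = 10.032 km/s.
First burn Δv₁ = |v_p − v₁| = 2.362 km/s.
At r₂, v₂ = √(μ/r₂) = 3.154 km/s.
Transfer-orbit speed at r₂: v_a = √[μ(2/r₂ − 1/a_t)] = 1.696 km/s.
Second burn Δv₂ = |v₂ − v_a| = 1.458 km/s.
Δv = Δv₁ + Δv₂ = 2.362 + 1.458 = 3.820 km/s.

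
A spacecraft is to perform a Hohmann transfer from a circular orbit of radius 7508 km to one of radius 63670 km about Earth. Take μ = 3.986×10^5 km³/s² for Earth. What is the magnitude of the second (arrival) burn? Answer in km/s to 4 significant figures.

Δv₂ = 1.353 km/s

The Hohmann ellipse has a_t = (r₁ + r₂)/2 = 35589 km.
On the circular orbit at r = 63670 km, v_c = √(μ/r) = 2.502 km/s.
Vis-viva on the transfer ellipse at r = 63670 km gives v_t = √[μ(2/r − 1/a_t)] = 1.149 km/s.
Δv₂ = |v_t − v_c| = |1.149 − 2.502| = 1.353 km/s.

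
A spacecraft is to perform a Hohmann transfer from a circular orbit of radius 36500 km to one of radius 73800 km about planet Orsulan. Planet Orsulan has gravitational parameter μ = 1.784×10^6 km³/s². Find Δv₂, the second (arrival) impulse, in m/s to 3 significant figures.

The Hohmann ellipse has a_t = (r₁ + r₂)/2 = 55150 km.
On the circular orbit at r = 73800 km, v_c = √(μ/r) = 4.9166 km/s.
Transfer-orbit speed at the same r (vis-viva, a = a_t): v_t = √[μ(2/r − 1/a_t)] = 3.9998 km/s.
Δv₂ = |v_t − v_c| = |3.9998 − 4.9166| = 0.9168 km/s.

Δv₂ = 917 m/s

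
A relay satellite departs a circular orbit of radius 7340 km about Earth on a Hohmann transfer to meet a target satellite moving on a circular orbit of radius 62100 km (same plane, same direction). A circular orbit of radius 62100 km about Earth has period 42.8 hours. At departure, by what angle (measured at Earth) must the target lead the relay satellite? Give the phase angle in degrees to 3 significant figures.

From Kepler's third law T² = 4π²r³/μ at r = 62100 km, T = 42.8 hours = 42.8 × 3600 s = 1.5408×10^5 s: μ = 4π²r³/T² = 3.98237×10^5 km³/s².
Semi-major axis of the transfer orbit: a_t = (7340 + 62100)/2 = 34720 km.
Transfer time t = π√(a_t³/μ) = 32207 s.
The target's mean motion on its circular orbit is ω₂ = √(μ/r₂³) = 4.0779×10^-5 rad/s.
Angle swept by the target during transfer: ω₂·t = 1.3134 rad = 75.25°.
Arrival is 180° from departure on the ellipse, so φ = 180° − 75.25° = 105°.

φ = 105°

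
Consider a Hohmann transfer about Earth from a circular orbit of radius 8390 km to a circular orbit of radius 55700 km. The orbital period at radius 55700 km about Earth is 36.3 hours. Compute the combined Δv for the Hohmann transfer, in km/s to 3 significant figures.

From Kepler's third law T² = 4π²r³/μ at r = 55700 km, T = 36.3 hours = 36.3 × 3600 s = 1.3068×10^5 s: μ = 4π²r³/T² = 3.99491×10^5 km³/s².
Semi-major axis of the transfer orbit: a_t = (8390 + 55700)/2 = 32045 km.
At r₁ the circular-orbit speed is v₁ = √(μ/r₁) = 6.900 km/s.
Transfer-orbit speed at r₁ (vis-viva): v_p = √[μ(2/r₁ − 1/a_t)] = 9.097 km/s.
First burn Δv₁ = |v_p − v₁| = 2.197 km/s.
Circular speed at r₂: v₂ = √(μ/r₂) = 2.678 km/s.
Transfer-orbit speed at r₂: v_a = √[μ(2/r₂ − 1/a_t)] = 1.370 km/s.
Second burn Δv₂ = |v₂ − v_a| = 1.308 km/s.
Total Δv = Δv₁ + Δv₂ = 3.505 km/s.

Δv = 3.50 km/s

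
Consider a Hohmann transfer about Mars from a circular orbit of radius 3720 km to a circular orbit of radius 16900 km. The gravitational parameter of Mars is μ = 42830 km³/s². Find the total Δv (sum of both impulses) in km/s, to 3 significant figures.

The Hohmann ellipse has a_t = (r₁ + r₂)/2 = 10310 km.
At r₁ the circular-orbit speed is v₁ = √(μ/r₁) = 3.39315 km/s.
On the transfer ellipse at r₁, vis-viva gives v_p = √[μ(2/r₁ − 1/a_t)] = 4.34427 km/s.
First burn Δv₁ = |v_p − v₁| = 0.9511 km/s.
At r₂, v₂ = √(μ/r₂) = 1.592 km/s.
Transfer-orbit speed at r₂: v_a = √[μ(2/r₂ − 1/a_t)] = 0.9563 km/s.
Second burn Δv₂ = |v₂ − v_a| = 0.6357 km/s.
Total Δv = Δv₁ + Δv₂ = 1.587 km/s.

Δv = 1.59 km/s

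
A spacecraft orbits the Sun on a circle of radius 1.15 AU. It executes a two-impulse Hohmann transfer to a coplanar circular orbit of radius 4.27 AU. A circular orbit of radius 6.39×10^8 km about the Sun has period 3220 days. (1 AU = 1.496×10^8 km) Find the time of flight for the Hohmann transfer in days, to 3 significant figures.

t = 814 days

From Kepler's third law T² = 4π²r³/μ at r = 6.39×10^8 km, T = 3220 days = 3220 × 86400 s = 2.78208×10^8 s: μ = 4π²r³/T² = 1.33083×10^11 km³/s².
In km: r₁ = 1.15 × 1.496×10^8 = 1.7204×10^8 km; r₂ = 4.27 × 1.496×10^8 = 6.38792×10^8 km.
Transfer-ellipse semi-major axis a_t = (r₁ + r₂)/2 = (1.7204×10^8 + 6.38792×10^8)/2 = 4.05416×10^8 km.
Half the transfer-orbit period gives t = π√(a_t³/μ) = 7.030×10^7 s.
Converting: 7.030×10^7 s ÷ 86400 s/day = 814 days.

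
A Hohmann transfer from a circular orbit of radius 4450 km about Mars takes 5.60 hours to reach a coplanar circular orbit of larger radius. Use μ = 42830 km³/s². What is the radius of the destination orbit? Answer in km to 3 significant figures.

r₂ = 19700 km

Transfer time t = 5.60 hours = 20160 s, and t = π√(a_t³/μ).
So a_t = (μ t²/π²)^(1/3) = (42830 × (20160)² / π²)^(1/3) = 12082 km.
Since a_t = (r₁ + r₂)/2, r₂ = 2a_t − r₁ = 2×12082 − 4450 = 19714 km.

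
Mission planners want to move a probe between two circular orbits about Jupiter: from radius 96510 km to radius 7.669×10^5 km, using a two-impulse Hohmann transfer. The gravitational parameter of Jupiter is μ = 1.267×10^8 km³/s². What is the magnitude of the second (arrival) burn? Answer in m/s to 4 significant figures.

Semi-major axis of the transfer orbit: a_t = (96510 + 7.669×10^5)/2 = 4.31705×10^5 km.
Circular speed at r = 7.669×10^5 km: v_c = √(μ/r) = 12.853 km/s.
Vis-viva on the transfer ellipse at r = 7.669×10^5 km gives v_t = √[μ(2/r − 1/a_t)] = 6.0773 km/s.
Δv₂ = |v_t − v_c| = |6.0773 − 12.853| = 6.776 km/s.

Δv₂ = 6776 m/s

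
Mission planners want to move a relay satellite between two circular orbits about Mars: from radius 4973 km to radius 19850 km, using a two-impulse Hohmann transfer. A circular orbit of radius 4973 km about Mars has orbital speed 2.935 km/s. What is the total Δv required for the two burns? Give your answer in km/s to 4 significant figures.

From the circular-orbit relation v² = μ/r at r = 4973 km: μ = v²r = (2.935)² × 4973 = 42838.5 km³/s².
The Hohmann ellipse has a_t = (r₁ + r₂)/2 = 12411.5 km.
At r₁ the circular-orbit speed is v₁ = √(μ/r₁) = 2.9350 km/s.
Transfer-orbit speed at r₁ (vis-viva): v_p = √[μ(2/r₁ − 1/a_t)] = 3.7117 km/s.
First burn Δv₁ = |v_p − v₁| = 0.7767 km/s.
Circular speed at r₂: v₂ = √(μ/r₂) = 1.4691 km/s.
Transfer-orbit speed at r₂: v_a = √[μ(2/r₂ − 1/a_t)] = 0.92990 km/s.
Second burn Δv₂ = |v₂ − v_a| = 0.5392 km/s.
Total Δv = Δv₁ + Δv₂ = 1.316 km/s.

Δv = 1.316 km/s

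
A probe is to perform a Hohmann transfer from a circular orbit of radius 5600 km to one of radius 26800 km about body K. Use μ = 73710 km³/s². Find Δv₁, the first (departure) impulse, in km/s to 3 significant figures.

Δv₁ = 1.04 km/s

The Hohmann ellipse has a_t = (r₁ + r₂)/2 = 16200 km.
Circular speed at r = 5600 km: v_c = √(μ/r) = 3.628 km/s.
Vis-viva on the transfer ellipse at r = 5600 km gives v_t = √[μ(2/r − 1/a_t)] = 4.666 km/s.
Δv₁ = |v_t − v_c| = |4.666 − 3.628| = 1.038 km/s.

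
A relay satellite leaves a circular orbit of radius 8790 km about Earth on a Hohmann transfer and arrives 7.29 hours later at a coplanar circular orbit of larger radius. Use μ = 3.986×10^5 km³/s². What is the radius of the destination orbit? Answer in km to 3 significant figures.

Transfer time t = 7.29 hours = 26244 s, and t = π√(a_t³/μ).
So a_t = (μ t²/π²)^(1/3) = (3.986×10^5 × (26244)² / π²)^(1/3) = 30299 km.
Since a_t = (r₁ + r₂)/2, r₂ = 2a_t − r₁ = 2×30299 − 8790 = 51808 km.

r₂ = 51800 km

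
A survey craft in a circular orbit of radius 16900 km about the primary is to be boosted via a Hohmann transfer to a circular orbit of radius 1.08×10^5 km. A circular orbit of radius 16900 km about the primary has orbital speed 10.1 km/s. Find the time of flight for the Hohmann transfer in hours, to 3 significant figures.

t = 10.4 hours

From the circular-orbit relation v² = μ/r at r = 16900 km: μ = v²r = (10.1)² × 16900 = 1.72397×10^6 km³/s².
The Hohmann ellipse has a_t = (r₁ + r₂)/2 = 62450 km.
Half the transfer-orbit period gives t = π√(a_t³/μ) = 37340 s.
Converting: 37340 s ÷ 3600 s/hour = 10.4 hours.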